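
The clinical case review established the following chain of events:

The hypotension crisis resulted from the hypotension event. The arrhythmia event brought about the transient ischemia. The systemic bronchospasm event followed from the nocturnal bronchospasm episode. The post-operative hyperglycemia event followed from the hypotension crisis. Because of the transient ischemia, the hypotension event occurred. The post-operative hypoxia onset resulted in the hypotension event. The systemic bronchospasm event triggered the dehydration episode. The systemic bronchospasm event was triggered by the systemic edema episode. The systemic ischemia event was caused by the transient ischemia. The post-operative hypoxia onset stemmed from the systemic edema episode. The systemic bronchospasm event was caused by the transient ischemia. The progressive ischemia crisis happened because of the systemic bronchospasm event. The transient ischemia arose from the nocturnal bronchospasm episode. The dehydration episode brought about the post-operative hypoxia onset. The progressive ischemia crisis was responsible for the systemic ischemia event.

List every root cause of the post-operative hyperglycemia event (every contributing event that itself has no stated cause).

Tracing upstream from the post-operative hyperglycemia event: the post-operative hyperglycemia event ← the hypotension crisis ← the hypotension event ← the transient ischemia ← the arrhythmia event.
A separate upstream branch: the post-operative hyperglycemia event ← the hypotension crisis ← the hypotension event ← the transient ischemia ← the nocturnal bronchospasm episode.
A separate upstream branch: the post-operative hyperglycemia event ← the hypotension crisis ← the hypotension event ← the post-operative hypoxia onset ← the systemic edema episode.
Each of those chain origins has no stated cause.

the arrhythmia event, the nocturnal bronchospasm episode, the systemic edema episode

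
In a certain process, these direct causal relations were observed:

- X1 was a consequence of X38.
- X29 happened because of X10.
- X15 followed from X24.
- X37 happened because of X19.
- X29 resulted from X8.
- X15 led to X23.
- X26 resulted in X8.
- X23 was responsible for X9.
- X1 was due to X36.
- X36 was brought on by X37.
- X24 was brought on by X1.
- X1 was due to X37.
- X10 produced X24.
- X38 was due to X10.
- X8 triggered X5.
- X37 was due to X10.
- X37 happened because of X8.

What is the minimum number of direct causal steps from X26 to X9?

7

Shortest chain: X26 → X8 → X37 → X1 → X24 → X15 → X23 → X9.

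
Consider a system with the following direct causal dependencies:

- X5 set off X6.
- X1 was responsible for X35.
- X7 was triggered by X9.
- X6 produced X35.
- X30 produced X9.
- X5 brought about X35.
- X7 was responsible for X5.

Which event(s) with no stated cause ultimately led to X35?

Tracing upstream from X35: X35 ← X5 ← X7 ← X9 ← X30.
A separate upstream branch: X35 ← X1.
Each of those chain origins has no stated cause.

X1, X30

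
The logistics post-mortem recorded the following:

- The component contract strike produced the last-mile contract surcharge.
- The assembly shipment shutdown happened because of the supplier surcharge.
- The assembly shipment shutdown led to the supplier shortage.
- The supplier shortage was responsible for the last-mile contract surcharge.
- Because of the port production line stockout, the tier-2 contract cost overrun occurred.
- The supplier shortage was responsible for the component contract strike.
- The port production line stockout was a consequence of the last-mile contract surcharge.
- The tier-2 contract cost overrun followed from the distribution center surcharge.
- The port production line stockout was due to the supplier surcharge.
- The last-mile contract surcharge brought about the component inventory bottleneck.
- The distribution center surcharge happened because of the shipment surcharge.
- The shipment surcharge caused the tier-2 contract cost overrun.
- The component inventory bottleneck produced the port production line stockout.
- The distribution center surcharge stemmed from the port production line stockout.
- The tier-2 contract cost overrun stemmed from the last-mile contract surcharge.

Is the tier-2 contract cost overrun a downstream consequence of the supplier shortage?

There is a causal chain: the supplier shortage → the last-mile contract surcharge → the tier-2 contract cost overrun.

Yes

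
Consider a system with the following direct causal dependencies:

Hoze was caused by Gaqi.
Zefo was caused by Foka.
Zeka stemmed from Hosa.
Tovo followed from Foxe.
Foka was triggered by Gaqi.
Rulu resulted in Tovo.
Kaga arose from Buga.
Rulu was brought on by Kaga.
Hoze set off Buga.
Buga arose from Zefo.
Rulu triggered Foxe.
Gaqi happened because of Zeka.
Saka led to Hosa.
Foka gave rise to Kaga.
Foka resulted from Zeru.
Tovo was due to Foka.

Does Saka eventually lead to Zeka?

Yes

There is a causal chain: Saka → Hosa → Zeka.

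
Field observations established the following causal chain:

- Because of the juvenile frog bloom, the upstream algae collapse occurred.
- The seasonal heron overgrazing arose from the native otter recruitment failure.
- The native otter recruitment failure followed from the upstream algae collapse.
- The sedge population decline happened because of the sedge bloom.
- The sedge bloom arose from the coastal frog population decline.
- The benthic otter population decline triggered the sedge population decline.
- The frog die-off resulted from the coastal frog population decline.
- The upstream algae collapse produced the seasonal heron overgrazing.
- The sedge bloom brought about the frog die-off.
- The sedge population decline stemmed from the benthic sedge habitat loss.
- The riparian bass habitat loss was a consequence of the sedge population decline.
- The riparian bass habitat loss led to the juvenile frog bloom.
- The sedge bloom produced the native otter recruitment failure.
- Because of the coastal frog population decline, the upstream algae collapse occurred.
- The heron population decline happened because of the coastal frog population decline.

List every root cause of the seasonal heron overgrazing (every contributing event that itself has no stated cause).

the benthic otter population decline, the benthic sedge habitat loss, the coastal frog population decline

Tracing upstream from the seasonal heron overgrazing: the seasonal heron overgrazing ← the upstream algae collapse ← the juvenile frog bloom ← the riparian bass habitat loss ← the sedge population decline ← the benthic sedge habitat loss.
A separate upstream branch: the seasonal heron overgrazing ← the upstream algae collapse ← the coastal frog population decline.
A separate upstream branch: the seasonal heron overgrazing ← the upstream algae collapse ← the juvenile frog bloom ← the riparian bass habitat loss ← the sedge population decline ← the benthic otter population decline.
Each of those chain origins has no stated cause.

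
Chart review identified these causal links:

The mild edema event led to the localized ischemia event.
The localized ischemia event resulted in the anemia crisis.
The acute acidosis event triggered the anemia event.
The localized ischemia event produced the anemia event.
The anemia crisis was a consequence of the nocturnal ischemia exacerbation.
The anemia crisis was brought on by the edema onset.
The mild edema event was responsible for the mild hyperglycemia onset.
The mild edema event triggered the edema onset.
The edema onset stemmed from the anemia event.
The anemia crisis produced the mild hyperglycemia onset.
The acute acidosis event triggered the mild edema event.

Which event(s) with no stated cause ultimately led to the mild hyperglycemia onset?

Tracing upstream from the mild hyperglycemia onset: the mild hyperglycemia onset ← the mild edema event ← the acute acidosis event.
A separate upstream branch: the mild hyperglycemia onset ← the anemia crisis ← the nocturnal ischemia exacerbation.
Each of those chain origins has no stated cause.

the acute acidosis event, the nocturnal ischemia exacerbation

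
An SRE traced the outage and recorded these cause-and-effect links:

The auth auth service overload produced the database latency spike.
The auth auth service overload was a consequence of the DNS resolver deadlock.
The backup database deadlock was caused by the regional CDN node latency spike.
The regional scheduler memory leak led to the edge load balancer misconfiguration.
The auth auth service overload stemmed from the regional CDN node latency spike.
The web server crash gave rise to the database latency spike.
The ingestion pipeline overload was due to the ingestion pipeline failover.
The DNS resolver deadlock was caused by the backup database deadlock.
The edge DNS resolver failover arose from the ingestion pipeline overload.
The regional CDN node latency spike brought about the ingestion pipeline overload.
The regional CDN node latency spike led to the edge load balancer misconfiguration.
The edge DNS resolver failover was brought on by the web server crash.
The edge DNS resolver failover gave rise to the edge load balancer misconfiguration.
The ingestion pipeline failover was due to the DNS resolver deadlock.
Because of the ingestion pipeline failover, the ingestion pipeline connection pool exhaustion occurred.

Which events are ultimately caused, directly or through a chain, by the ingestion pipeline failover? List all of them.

Direct effects: the ingestion pipeline overload, the ingestion pipeline connection pool exhaustion.
2 steps out: the edge DNS resolver failover.
3 steps out: the edge load balancer misconfiguration.
Not reachable from it: the regional CDN node latency spike, the backup database deadlock, the DNS resolver deadlock, the web server crash, the auth auth service overload, the database latency spike, the regional scheduler memory leak.

the edge DNS resolver failover, the edge load balancer misconfiguration, the ingestion pipeline connection pool exhaustion, the ingestion pipeline overload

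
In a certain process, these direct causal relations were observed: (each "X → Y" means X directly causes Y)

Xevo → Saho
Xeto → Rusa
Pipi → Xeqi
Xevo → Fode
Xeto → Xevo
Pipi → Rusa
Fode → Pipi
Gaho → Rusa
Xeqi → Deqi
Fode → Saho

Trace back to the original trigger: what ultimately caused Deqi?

Xeto

Tracing upstream from Deqi: Deqi ← Xeqi ← Pipi ← Fode ← Xevo ← Xeto.
Xeto has no stated cause, so it is the root.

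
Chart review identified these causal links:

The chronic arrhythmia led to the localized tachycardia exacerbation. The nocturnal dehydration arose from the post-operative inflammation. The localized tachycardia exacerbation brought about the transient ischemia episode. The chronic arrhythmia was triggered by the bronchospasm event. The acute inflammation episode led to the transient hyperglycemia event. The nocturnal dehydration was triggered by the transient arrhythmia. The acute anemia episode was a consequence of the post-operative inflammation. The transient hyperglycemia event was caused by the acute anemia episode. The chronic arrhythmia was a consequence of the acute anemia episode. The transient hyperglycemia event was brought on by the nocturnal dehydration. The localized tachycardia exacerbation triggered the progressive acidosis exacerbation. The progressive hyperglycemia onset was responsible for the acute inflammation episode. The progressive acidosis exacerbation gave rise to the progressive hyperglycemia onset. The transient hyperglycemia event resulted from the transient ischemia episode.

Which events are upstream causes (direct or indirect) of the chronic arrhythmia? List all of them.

the acute anemia episode, the bronchospasm event, the post-operative inflammation

Immediate causes of the chronic arrhythmia: the bronchospasm event, the acute anemia episode.
Further upstream: the post-operative inflammation.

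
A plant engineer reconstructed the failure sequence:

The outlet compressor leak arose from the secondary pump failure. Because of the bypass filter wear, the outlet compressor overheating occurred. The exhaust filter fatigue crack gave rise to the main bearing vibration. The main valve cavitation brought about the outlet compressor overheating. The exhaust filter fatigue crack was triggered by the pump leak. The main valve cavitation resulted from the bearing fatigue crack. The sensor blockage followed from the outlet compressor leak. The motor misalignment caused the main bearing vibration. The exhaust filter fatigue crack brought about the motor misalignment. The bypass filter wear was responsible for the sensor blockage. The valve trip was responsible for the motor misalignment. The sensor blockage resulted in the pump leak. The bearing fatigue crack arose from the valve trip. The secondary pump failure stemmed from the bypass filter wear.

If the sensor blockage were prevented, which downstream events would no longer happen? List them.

the exhaust filter fatigue crack, the pump leak

Downstream of the sensor blockage: the pump leak, the exhaust filter fatigue crack, the motor misalignment, the main bearing vibration.
Of those, still caused via another path: the motor misalignment, the main bearing vibration.
The remainder have no surviving cause.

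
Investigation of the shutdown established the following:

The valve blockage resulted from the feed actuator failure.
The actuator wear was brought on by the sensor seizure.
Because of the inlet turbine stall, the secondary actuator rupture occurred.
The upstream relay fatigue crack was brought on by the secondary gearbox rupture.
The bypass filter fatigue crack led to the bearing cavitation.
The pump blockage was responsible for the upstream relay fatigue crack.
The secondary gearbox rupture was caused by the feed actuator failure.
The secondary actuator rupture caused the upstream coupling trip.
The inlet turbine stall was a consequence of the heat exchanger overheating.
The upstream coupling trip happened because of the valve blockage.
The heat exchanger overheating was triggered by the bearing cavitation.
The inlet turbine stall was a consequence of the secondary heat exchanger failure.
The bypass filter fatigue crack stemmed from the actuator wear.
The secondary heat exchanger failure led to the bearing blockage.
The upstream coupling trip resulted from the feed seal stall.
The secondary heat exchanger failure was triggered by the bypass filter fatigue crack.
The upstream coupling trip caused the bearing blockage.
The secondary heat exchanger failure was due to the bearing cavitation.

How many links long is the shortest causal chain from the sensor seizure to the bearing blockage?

4

Shortest chain: the sensor seizure → the actuator wear → the bypass filter fatigue crack → the secondary heat exchanger failure → the bearing blockage.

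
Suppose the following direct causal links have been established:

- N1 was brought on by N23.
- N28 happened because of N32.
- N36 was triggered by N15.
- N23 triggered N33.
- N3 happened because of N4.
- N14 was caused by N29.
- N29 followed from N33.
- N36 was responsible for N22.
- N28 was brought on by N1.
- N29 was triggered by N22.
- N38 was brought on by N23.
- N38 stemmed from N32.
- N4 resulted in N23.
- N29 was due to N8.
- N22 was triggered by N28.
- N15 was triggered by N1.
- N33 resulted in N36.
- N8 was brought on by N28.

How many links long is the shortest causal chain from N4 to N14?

4

Shortest chain: N4 → N23 → N33 → N29 → N14.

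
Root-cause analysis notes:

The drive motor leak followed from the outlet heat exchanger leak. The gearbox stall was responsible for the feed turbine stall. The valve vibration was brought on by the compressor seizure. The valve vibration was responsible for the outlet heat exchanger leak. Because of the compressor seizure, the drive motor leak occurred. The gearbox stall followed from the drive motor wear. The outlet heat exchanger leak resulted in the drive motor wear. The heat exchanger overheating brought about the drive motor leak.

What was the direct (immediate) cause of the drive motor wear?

the outlet heat exchanger leak

Upstream contributors include the compressor seizure, the valve vibration, but only the outlet heat exchanger leak feeds directly into the drive motor wear.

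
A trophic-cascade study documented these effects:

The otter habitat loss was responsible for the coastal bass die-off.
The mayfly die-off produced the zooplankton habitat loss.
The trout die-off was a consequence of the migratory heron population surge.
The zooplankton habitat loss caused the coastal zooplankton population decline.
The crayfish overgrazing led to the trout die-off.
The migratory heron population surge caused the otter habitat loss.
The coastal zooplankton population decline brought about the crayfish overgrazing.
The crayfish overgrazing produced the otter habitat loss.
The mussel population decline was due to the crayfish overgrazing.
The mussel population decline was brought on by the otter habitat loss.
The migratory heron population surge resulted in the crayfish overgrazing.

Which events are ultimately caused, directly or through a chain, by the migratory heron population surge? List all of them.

the coastal bass die-off, the crayfish overgrazing, the mussel population decline, the otter habitat loss, the trout die-off

Direct effects: the crayfish overgrazing, the otter habitat loss, the trout die-off.
2 steps out: the coastal bass die-off, the mussel population decline.
Not reachable from it: the mayfly die-off, the zooplankton habitat loss, the coastal zooplankton population decline.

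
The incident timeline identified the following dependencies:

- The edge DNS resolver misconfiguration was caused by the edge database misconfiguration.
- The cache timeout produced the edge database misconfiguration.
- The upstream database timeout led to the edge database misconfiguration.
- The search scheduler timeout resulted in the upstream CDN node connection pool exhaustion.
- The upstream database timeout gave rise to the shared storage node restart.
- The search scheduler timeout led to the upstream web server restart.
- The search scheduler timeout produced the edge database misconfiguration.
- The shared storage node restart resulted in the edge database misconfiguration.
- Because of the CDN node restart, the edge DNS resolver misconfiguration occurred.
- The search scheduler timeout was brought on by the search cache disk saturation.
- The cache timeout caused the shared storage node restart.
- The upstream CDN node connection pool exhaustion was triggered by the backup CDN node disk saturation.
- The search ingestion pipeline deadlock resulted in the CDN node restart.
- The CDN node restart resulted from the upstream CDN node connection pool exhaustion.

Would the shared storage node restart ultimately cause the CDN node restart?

The shared storage node restart leads to the edge database misconfiguration, the edge DNS resolver misconfiguration; the CDN node restart is not among them.

No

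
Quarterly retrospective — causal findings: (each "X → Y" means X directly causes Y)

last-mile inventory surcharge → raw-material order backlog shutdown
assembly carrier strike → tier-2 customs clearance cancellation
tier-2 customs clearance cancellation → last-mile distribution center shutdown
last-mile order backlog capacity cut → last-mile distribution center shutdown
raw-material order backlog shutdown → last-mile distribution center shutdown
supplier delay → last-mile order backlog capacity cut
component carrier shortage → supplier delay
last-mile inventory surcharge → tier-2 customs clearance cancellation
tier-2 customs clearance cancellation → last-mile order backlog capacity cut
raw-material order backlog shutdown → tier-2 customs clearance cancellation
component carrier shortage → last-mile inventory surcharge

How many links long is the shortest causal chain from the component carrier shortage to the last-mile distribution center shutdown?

Shortest chain: the component carrier shortage → the last-mile inventory surcharge → the raw-material order backlog shutdown → the last-mile distribution center shutdown.

3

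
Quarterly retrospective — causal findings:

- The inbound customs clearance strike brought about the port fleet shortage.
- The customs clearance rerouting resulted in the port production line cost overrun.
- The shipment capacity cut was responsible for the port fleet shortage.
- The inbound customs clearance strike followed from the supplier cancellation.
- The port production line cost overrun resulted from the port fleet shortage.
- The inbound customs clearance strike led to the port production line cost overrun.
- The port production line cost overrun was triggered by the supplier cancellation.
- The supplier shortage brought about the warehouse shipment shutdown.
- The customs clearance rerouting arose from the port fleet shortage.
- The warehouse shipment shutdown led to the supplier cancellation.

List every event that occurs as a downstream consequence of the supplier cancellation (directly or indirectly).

the customs clearance rerouting, the inbound customs clearance strike, the port fleet shortage, the port production line cost overrun

Direct effects: the inbound customs clearance strike, the port production line cost overrun.
2 steps out: the port fleet shortage.
3 steps out: the customs clearance rerouting.
Not reachable from it: the supplier shortage, the warehouse shipment shutdown, the shipment capacity cut.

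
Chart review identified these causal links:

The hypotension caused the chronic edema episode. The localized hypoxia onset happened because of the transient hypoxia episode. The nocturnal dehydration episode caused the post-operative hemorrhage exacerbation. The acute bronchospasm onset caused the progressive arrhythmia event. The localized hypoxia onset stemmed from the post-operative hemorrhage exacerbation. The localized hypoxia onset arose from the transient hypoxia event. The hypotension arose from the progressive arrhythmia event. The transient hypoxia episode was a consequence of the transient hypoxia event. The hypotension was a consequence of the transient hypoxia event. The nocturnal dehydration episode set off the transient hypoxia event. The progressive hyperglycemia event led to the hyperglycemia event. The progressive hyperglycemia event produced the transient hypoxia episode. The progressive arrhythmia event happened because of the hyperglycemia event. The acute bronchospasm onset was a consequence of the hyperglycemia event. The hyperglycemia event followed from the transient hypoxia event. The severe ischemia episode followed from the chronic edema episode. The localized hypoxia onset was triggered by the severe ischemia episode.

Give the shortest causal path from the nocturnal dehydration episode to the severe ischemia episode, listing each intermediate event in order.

the nocturnal dehydration episode → the transient hypoxia event → the hypotension → the chronic edema episode → the severe ischemia episode

the nocturnal dehydration episode → the transient hypoxia event
the transient hypoxia event → the hypotension
the hypotension → the chronic edema episode
the chronic edema episode → the severe ischemia episode
Length: 4 steps.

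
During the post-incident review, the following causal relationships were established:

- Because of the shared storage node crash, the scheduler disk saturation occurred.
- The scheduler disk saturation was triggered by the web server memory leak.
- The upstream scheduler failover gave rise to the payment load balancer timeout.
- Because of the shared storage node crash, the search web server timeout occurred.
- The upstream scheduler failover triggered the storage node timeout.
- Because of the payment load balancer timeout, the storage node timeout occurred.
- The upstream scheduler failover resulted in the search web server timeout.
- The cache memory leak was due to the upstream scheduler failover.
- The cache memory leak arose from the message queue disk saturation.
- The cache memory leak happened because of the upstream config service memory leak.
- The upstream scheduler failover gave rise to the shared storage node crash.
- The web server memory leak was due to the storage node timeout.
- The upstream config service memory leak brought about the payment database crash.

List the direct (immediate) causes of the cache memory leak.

the message queue disk saturation, the upstream config service memory leak, the upstream scheduler failover → the cache memory leak with nothing further upstream stated.

the message queue disk saturation, the upstream config service memory leak, the upstream scheduler failover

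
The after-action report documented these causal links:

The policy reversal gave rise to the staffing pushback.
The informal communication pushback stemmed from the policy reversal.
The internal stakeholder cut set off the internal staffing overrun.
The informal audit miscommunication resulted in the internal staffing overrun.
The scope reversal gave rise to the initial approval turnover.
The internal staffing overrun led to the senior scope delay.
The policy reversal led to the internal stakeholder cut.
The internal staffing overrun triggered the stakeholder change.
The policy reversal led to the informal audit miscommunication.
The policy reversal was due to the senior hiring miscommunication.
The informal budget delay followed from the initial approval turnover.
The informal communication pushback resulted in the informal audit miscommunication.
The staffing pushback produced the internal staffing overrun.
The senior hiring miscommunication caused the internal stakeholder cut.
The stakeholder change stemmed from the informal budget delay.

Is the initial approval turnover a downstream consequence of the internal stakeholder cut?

No

The internal stakeholder cut leads to the internal staffing overrun, the stakeholder change, the senior scope delay; the initial approval turnover is not among them.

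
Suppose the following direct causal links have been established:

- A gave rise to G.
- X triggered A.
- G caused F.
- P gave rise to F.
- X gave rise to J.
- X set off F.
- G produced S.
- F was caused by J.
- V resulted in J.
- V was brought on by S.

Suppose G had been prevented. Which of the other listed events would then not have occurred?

S, V

Downstream of G: S, V, J, F.
Of those, still caused via another path: J, F.
The remainder have no surviving cause.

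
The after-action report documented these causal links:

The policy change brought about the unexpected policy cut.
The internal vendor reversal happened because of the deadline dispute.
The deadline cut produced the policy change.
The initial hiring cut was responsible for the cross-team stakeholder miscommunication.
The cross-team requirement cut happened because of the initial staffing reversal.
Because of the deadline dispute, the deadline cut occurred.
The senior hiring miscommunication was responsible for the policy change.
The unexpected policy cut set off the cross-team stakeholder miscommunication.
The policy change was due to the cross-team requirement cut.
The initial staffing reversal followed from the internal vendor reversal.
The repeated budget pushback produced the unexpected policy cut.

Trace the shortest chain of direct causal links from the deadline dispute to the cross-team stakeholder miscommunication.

the deadline dispute → the deadline cut
the deadline cut → the policy change
the policy change → the unexpected policy cut
the unexpected policy cut → the cross-team stakeholder miscommunication
Length: 4 steps.

the deadline dispute → the deadline cut → the policy change → the unexpected policy cut → the cross-team stakeholder miscommunication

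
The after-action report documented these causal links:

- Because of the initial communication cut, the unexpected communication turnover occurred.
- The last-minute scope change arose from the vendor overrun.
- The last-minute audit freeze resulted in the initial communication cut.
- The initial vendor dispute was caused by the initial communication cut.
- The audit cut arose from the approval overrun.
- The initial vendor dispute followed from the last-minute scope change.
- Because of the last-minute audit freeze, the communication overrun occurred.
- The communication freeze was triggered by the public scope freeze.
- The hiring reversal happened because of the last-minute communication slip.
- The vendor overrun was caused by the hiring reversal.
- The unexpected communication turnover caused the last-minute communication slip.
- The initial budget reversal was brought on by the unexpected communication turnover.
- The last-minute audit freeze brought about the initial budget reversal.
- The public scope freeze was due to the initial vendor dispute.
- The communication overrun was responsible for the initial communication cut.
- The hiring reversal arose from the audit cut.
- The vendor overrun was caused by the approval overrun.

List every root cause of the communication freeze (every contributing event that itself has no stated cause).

Tracing upstream from the communication freeze: the communication freeze ← the public scope freeze ← the initial vendor dispute ← the initial communication cut ← the last-minute audit freeze.
A separate upstream branch: the communication freeze ← the public scope freeze ← the initial vendor dispute ← the last-minute scope change ← the vendor overrun ← the approval overrun.
Each of those chain origins has no stated cause.

the approval overrun, the last-minute audit freeze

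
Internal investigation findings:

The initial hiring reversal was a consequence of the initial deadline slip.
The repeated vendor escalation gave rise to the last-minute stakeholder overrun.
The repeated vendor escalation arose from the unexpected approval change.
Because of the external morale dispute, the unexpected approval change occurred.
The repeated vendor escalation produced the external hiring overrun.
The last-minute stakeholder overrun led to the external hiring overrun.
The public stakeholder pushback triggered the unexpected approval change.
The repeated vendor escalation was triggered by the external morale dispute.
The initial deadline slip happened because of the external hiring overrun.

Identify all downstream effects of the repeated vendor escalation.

the external hiring overrun, the initial deadline slip, the initial hiring reversal, the last-minute stakeholder overrun

Direct effects: the last-minute stakeholder overrun, the external hiring overrun.
2 steps out: the initial deadline slip.
3 steps out: the initial hiring reversal.
Not reachable from it: the external morale dispute, the unexpected approval change, the public stakeholder pushback.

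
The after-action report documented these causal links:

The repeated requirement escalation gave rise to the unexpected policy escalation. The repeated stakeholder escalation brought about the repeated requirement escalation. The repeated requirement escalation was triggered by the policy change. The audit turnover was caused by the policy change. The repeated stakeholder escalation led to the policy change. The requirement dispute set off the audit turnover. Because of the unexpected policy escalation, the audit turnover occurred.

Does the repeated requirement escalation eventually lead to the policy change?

No

The repeated requirement escalation leads to the unexpected policy escalation, the audit turnover; the policy change is not among them.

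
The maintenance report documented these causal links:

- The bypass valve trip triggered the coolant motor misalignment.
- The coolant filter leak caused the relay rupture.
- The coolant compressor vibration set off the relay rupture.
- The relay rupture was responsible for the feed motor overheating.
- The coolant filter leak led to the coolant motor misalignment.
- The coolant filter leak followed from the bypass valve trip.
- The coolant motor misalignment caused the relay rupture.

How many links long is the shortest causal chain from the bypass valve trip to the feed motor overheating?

3

Shortest chain: the bypass valve trip → the coolant filter leak → the relay rupture → the feed motor overheating.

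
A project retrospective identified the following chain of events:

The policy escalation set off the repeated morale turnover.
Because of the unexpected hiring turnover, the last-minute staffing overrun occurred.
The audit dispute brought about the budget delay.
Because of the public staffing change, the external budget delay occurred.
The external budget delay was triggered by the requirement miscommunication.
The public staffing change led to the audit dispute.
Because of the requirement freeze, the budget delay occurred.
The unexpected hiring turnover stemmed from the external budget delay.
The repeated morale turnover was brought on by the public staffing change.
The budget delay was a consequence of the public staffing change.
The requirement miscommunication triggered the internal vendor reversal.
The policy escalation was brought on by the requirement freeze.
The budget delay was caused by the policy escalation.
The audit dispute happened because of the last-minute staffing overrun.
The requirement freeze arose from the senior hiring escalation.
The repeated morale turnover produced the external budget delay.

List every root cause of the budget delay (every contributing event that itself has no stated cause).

the public staffing change, the requirement miscommunication, the senior hiring escalation

Tracing upstream from the budget delay: the budget delay ← the audit dispute ← the last-minute staffing overrun ← the unexpected hiring turnover ← the external budget delay ← the requirement miscommunication.
A separate upstream branch: the budget delay ← the requirement freeze ← the senior hiring escalation.
A separate upstream branch: the budget delay ← the public staffing change.
Each of those chain origins has no stated cause.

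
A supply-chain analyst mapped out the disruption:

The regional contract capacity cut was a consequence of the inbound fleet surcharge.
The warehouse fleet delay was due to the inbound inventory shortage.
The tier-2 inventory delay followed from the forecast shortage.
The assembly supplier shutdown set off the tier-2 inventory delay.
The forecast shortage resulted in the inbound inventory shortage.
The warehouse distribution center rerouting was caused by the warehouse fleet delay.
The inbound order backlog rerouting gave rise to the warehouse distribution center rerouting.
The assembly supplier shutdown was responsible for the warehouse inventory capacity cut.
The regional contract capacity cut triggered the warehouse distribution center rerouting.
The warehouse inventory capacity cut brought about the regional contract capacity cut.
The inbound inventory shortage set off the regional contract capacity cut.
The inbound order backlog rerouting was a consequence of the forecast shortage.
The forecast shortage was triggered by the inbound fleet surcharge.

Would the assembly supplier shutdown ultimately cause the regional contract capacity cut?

There is a causal chain: the assembly supplier shutdown → the warehouse inventory capacity cut → the regional contract capacity cut.

Yes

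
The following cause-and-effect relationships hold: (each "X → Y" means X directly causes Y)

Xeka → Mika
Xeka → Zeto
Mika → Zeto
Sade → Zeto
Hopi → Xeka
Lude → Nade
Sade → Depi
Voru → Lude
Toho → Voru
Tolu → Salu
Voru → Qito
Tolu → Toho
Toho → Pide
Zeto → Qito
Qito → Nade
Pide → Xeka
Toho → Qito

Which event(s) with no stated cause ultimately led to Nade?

Tracing upstream from Nade: Nade ← Qito ← Zeto ← Sade.
A separate upstream branch: Nade ← Qito ← Toho ← Tolu.
A separate upstream branch: Nade ← Qito ← Zeto ← Xeka ← Hopi.
Each of those chain origins has no stated cause.

Hopi, Sade, Tolu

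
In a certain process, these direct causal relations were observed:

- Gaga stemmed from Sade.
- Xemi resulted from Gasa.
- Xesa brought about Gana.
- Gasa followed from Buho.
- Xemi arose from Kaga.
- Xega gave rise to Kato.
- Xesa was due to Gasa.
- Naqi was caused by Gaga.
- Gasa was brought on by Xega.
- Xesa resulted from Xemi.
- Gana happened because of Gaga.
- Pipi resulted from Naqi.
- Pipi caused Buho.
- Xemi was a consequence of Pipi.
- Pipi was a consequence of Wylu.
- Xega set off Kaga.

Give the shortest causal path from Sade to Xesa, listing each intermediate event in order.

Sade → Gaga → Naqi → Pipi → Xemi → Xesa

Sade → Gaga
Gaga → Naqi
Naqi → Pipi
Pipi → Xemi
Xemi → Xesa
Length: 5 steps.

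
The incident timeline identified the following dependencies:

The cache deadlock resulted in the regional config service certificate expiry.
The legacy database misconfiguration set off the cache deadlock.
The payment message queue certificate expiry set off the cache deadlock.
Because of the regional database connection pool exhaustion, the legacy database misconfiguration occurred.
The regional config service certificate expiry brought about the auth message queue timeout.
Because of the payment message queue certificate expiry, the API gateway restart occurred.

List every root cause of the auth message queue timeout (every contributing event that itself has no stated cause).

the payment message queue certificate expiry, the regional database connection pool exhaustion

Tracing upstream from the auth message queue timeout: the auth message queue timeout ← the regional config service certificate expiry ← the cache deadlock ← the legacy database misconfiguration ← the regional database connection pool exhaustion.
A separate upstream branch: the auth message queue timeout ← the regional config service certificate expiry ← the cache deadlock ← the payment message queue certificate expiry.
Each of those chain origins has no stated cause.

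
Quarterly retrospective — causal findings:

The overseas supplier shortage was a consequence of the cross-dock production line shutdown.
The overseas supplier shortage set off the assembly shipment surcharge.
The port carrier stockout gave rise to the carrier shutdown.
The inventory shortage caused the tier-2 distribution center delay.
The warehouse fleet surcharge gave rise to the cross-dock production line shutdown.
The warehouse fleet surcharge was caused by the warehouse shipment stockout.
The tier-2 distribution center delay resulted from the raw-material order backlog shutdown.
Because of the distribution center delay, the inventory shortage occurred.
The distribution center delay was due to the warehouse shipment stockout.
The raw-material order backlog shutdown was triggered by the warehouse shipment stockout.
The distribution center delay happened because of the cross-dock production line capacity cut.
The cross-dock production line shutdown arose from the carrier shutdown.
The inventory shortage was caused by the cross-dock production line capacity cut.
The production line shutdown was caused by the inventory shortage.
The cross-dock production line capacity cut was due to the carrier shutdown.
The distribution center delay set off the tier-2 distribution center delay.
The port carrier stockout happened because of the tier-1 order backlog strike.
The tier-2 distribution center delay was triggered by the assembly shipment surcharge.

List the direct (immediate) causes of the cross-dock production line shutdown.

the carrier shutdown, the warehouse fleet surcharge

Upstream contributors include the tier-1 order backlog strike, the port carrier stockout, the warehouse shipment stockout, but only the carrier shutdown, the warehouse fleet surcharge feed directly into the cross-dock production line shutdown.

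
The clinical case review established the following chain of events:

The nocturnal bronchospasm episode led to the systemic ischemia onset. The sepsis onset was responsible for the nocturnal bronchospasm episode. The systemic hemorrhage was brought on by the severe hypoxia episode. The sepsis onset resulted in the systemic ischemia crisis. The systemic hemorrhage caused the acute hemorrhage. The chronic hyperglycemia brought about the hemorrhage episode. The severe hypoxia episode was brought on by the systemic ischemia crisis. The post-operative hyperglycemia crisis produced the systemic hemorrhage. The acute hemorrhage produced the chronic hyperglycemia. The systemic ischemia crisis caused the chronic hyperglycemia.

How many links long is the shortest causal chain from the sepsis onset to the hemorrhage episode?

3

Shortest chain: the sepsis onset → the systemic ischemia crisis → the chronic hyperglycemia → the hemorrhage episode.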